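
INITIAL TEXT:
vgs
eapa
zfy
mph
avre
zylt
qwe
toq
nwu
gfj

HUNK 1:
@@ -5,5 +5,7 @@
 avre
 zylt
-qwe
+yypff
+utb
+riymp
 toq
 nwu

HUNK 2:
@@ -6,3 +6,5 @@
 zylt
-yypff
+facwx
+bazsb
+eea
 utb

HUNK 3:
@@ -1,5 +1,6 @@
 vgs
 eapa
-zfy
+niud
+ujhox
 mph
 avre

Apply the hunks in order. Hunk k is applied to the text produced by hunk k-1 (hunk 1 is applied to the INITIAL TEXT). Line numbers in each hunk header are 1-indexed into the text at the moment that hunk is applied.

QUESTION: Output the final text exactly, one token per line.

Answer: vgs
eapa
niud
ujhox
mph
avre
zylt
facwx
bazsb
eea
utb
riymp
toq
nwu
gfj

Derivation:
Hunk 1: at line 5 remove [qwe] add [yypff,utb,riymp] -> 12 lines: vgs eapa zfy mph avre zylt yypff utb riymp toq nwu gfj
Hunk 2: at line 6 remove [yypff] add [facwx,bazsb,eea] -> 14 lines: vgs eapa zfy mph avre zylt facwx bazsb eea utb riymp toq nwu gfj
Hunk 3: at line 1 remove [zfy] add [niud,ujhox] -> 15 lines: vgs eapa niud ujhox mph avre zylt facwx bazsb eea utb riymp toq nwu gfj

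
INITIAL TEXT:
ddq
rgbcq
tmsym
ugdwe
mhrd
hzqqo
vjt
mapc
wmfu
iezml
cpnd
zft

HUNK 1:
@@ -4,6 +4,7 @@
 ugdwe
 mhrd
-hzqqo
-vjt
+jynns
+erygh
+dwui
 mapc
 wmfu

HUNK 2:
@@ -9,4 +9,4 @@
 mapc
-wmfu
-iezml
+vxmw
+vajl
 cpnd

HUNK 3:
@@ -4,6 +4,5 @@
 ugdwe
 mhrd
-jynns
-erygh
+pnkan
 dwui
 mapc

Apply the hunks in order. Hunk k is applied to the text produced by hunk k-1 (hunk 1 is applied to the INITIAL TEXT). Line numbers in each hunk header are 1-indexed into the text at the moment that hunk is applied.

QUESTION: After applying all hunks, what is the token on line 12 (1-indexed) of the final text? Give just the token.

Answer: zft

Derivation:
Hunk 1: at line 4 remove [hzqqo,vjt] add [jynns,erygh,dwui] -> 13 lines: ddq rgbcq tmsym ugdwe mhrd jynns erygh dwui mapc wmfu iezml cpnd zft
Hunk 2: at line 9 remove [wmfu,iezml] add [vxmw,vajl] -> 13 lines: ddq rgbcq tmsym ugdwe mhrd jynns erygh dwui mapc vxmw vajl cpnd zft
Hunk 3: at line 4 remove [jynns,erygh] add [pnkan] -> 12 lines: ddq rgbcq tmsym ugdwe mhrd pnkan dwui mapc vxmw vajl cpnd zft
Final line 12: zft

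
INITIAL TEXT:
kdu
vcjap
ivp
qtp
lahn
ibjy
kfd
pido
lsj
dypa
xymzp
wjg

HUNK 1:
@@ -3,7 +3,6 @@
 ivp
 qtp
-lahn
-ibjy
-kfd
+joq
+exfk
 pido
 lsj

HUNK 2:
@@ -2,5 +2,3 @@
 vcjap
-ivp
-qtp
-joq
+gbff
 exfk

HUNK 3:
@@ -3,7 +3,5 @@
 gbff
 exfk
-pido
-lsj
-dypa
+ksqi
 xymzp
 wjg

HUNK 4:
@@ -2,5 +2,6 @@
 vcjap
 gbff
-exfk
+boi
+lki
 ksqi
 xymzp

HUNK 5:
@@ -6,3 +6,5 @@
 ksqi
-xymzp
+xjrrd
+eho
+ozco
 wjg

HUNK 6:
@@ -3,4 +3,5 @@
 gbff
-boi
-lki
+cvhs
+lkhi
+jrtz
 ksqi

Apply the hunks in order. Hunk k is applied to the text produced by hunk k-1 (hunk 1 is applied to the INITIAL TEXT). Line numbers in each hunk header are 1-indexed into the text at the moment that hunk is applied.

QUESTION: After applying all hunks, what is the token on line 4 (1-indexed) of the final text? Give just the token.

Hunk 1: at line 3 remove [lahn,ibjy,kfd] add [joq,exfk] -> 11 lines: kdu vcjap ivp qtp joq exfk pido lsj dypa xymzp wjg
Hunk 2: at line 2 remove [ivp,qtp,joq] add [gbff] -> 9 lines: kdu vcjap gbff exfk pido lsj dypa xymzp wjg
Hunk 3: at line 3 remove [pido,lsj,dypa] add [ksqi] -> 7 lines: kdu vcjap gbff exfk ksqi xymzp wjg
Hunk 4: at line 2 remove [exfk] add [boi,lki] -> 8 lines: kdu vcjap gbff boi lki ksqi xymzp wjg
Hunk 5: at line 6 remove [xymzp] add [xjrrd,eho,ozco] -> 10 lines: kdu vcjap gbff boi lki ksqi xjrrd eho ozco wjg
Hunk 6: at line 3 remove [boi,lki] add [cvhs,lkhi,jrtz] -> 11 lines: kdu vcjap gbff cvhs lkhi jrtz ksqi xjrrd eho ozco wjg
Final line 4: cvhs

Answer: cvhs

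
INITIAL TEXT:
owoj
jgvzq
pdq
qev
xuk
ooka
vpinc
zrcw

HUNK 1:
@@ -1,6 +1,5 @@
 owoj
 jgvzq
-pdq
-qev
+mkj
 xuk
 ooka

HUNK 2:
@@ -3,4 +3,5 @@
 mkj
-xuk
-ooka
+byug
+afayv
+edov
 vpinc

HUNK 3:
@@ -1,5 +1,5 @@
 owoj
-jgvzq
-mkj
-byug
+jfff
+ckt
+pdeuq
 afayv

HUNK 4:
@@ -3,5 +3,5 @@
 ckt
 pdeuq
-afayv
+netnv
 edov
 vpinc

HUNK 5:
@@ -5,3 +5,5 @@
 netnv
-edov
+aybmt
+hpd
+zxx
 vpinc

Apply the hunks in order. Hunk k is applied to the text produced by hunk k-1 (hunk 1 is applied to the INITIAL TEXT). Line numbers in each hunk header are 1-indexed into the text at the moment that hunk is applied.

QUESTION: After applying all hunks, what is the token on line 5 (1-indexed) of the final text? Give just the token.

Hunk 1: at line 1 remove [pdq,qev] add [mkj] -> 7 lines: owoj jgvzq mkj xuk ooka vpinc zrcw
Hunk 2: at line 3 remove [xuk,ooka] add [byug,afayv,edov] -> 8 lines: owoj jgvzq mkj byug afayv edov vpinc zrcw
Hunk 3: at line 1 remove [jgvzq,mkj,byug] add [jfff,ckt,pdeuq] -> 8 lines: owoj jfff ckt pdeuq afayv edov vpinc zrcw
Hunk 4: at line 3 remove [afayv] add [netnv] -> 8 lines: owoj jfff ckt pdeuq netnv edov vpinc zrcw
Hunk 5: at line 5 remove [edov] add [aybmt,hpd,zxx] -> 10 lines: owoj jfff ckt pdeuq netnv aybmt hpd zxx vpinc zrcw
Final line 5: netnv

Answer: netnv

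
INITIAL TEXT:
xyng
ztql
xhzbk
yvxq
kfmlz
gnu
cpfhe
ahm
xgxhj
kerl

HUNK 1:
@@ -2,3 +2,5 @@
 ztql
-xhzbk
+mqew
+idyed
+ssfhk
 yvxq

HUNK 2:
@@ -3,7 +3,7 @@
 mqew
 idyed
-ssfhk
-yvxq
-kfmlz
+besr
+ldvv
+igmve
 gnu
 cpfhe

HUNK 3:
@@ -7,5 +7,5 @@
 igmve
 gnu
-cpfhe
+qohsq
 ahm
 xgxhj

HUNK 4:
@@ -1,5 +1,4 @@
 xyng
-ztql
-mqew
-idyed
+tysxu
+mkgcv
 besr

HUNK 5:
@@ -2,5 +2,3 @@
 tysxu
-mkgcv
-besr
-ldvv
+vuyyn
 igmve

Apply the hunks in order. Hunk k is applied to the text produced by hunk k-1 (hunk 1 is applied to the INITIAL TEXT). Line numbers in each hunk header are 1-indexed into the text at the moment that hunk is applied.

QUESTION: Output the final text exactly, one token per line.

Answer: xyng
tysxu
vuyyn
igmve
gnu
qohsq
ahm
xgxhj
kerl

Derivation:
Hunk 1: at line 2 remove [xhzbk] add [mqew,idyed,ssfhk] -> 12 lines: xyng ztql mqew idyed ssfhk yvxq kfmlz gnu cpfhe ahm xgxhj kerl
Hunk 2: at line 3 remove [ssfhk,yvxq,kfmlz] add [besr,ldvv,igmve] -> 12 lines: xyng ztql mqew idyed besr ldvv igmve gnu cpfhe ahm xgxhj kerl
Hunk 3: at line 7 remove [cpfhe] add [qohsq] -> 12 lines: xyng ztql mqew idyed besr ldvv igmve gnu qohsq ahm xgxhj kerl
Hunk 4: at line 1 remove [ztql,mqew,idyed] add [tysxu,mkgcv] -> 11 lines: xyng tysxu mkgcv besr ldvv igmve gnu qohsq ahm xgxhj kerl
Hunk 5: at line 2 remove [mkgcv,besr,ldvv] add [vuyyn] -> 9 lines: xyng tysxu vuyyn igmve gnu qohsq ahm xgxhj kerl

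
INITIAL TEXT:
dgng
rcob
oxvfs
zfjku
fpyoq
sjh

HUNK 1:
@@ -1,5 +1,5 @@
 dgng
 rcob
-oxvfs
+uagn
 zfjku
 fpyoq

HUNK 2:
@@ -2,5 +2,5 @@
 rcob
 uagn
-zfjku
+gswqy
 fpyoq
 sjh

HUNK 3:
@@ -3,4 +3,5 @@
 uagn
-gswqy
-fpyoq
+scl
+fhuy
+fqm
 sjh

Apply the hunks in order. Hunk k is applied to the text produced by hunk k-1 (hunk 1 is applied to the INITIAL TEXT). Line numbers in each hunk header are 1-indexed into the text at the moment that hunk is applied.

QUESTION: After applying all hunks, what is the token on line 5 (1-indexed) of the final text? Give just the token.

Answer: fhuy

Derivation:
Hunk 1: at line 1 remove [oxvfs] add [uagn] -> 6 lines: dgng rcob uagn zfjku fpyoq sjh
Hunk 2: at line 2 remove [zfjku] add [gswqy] -> 6 lines: dgng rcob uagn gswqy fpyoq sjh
Hunk 3: at line 3 remove [gswqy,fpyoq] add [scl,fhuy,fqm] -> 7 lines: dgng rcob uagn scl fhuy fqm sjh
Final line 5: fhuy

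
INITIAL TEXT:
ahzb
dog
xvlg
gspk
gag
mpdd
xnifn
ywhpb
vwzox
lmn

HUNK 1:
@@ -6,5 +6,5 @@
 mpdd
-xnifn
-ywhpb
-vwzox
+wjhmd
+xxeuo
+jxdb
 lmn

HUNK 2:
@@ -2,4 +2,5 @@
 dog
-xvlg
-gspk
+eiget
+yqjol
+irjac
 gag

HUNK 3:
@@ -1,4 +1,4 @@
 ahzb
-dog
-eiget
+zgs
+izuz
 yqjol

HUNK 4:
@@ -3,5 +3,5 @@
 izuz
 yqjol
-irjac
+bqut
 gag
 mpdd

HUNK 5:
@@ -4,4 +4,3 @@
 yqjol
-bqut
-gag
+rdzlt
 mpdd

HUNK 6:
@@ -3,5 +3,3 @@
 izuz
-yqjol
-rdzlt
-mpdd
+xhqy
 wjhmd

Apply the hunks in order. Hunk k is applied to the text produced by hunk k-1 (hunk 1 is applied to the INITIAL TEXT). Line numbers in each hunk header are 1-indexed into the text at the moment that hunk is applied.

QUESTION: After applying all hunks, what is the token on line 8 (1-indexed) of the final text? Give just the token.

Answer: lmn

Derivation:
Hunk 1: at line 6 remove [xnifn,ywhpb,vwzox] add [wjhmd,xxeuo,jxdb] -> 10 lines: ahzb dog xvlg gspk gag mpdd wjhmd xxeuo jxdb lmn
Hunk 2: at line 2 remove [xvlg,gspk] add [eiget,yqjol,irjac] -> 11 lines: ahzb dog eiget yqjol irjac gag mpdd wjhmd xxeuo jxdb lmn
Hunk 3: at line 1 remove [dog,eiget] add [zgs,izuz] -> 11 lines: ahzb zgs izuz yqjol irjac gag mpdd wjhmd xxeuo jxdb lmn
Hunk 4: at line 3 remove [irjac] add [bqut] -> 11 lines: ahzb zgs izuz yqjol bqut gag mpdd wjhmd xxeuo jxdb lmn
Hunk 5: at line 4 remove [bqut,gag] add [rdzlt] -> 10 lines: ahzb zgs izuz yqjol rdzlt mpdd wjhmd xxeuo jxdb lmn
Hunk 6: at line 3 remove [yqjol,rdzlt,mpdd] add [xhqy] -> 8 lines: ahzb zgs izuz xhqy wjhmd xxeuo jxdb lmn
Final line 8: lmn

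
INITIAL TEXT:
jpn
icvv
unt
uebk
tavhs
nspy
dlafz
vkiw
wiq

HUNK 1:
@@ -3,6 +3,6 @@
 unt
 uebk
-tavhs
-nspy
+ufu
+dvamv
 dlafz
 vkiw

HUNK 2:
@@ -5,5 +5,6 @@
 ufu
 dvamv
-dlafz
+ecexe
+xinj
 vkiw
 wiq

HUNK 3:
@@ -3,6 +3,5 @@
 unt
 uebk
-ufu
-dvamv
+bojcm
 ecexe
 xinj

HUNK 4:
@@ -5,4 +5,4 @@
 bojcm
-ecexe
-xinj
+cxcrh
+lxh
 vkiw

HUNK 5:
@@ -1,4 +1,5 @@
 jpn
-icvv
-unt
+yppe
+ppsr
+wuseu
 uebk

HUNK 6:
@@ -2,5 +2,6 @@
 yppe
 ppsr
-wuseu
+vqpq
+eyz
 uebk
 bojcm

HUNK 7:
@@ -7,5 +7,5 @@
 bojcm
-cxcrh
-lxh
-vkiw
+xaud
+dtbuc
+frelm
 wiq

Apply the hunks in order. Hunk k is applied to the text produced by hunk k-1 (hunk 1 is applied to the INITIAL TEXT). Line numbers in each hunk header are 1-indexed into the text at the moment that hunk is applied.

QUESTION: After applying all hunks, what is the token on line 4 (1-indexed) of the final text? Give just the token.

Hunk 1: at line 3 remove [tavhs,nspy] add [ufu,dvamv] -> 9 lines: jpn icvv unt uebk ufu dvamv dlafz vkiw wiq
Hunk 2: at line 5 remove [dlafz] add [ecexe,xinj] -> 10 lines: jpn icvv unt uebk ufu dvamv ecexe xinj vkiw wiq
Hunk 3: at line 3 remove [ufu,dvamv] add [bojcm] -> 9 lines: jpn icvv unt uebk bojcm ecexe xinj vkiw wiq
Hunk 4: at line 5 remove [ecexe,xinj] add [cxcrh,lxh] -> 9 lines: jpn icvv unt uebk bojcm cxcrh lxh vkiw wiq
Hunk 5: at line 1 remove [icvv,unt] add [yppe,ppsr,wuseu] -> 10 lines: jpn yppe ppsr wuseu uebk bojcm cxcrh lxh vkiw wiq
Hunk 6: at line 2 remove [wuseu] add [vqpq,eyz] -> 11 lines: jpn yppe ppsr vqpq eyz uebk bojcm cxcrh lxh vkiw wiq
Hunk 7: at line 7 remove [cxcrh,lxh,vkiw] add [xaud,dtbuc,frelm] -> 11 lines: jpn yppe ppsr vqpq eyz uebk bojcm xaud dtbuc frelm wiq
Final line 4: vqpq

Answer: vqpq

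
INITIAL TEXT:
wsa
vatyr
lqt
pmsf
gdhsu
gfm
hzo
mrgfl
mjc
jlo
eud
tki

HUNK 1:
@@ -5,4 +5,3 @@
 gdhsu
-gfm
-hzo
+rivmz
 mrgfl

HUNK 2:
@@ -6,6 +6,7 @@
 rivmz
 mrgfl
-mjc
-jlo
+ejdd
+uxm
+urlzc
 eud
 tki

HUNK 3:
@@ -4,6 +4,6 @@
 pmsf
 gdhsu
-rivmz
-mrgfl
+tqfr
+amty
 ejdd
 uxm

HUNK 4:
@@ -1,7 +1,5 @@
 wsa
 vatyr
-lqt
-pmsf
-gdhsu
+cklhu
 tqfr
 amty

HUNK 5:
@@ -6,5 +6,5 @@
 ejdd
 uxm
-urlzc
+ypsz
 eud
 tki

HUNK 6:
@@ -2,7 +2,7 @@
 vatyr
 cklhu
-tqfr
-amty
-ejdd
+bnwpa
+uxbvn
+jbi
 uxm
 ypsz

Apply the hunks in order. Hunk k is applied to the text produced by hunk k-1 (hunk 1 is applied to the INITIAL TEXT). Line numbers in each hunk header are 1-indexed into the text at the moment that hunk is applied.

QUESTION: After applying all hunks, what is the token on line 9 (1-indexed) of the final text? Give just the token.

Hunk 1: at line 5 remove [gfm,hzo] add [rivmz] -> 11 lines: wsa vatyr lqt pmsf gdhsu rivmz mrgfl mjc jlo eud tki
Hunk 2: at line 6 remove [mjc,jlo] add [ejdd,uxm,urlzc] -> 12 lines: wsa vatyr lqt pmsf gdhsu rivmz mrgfl ejdd uxm urlzc eud tki
Hunk 3: at line 4 remove [rivmz,mrgfl] add [tqfr,amty] -> 12 lines: wsa vatyr lqt pmsf gdhsu tqfr amty ejdd uxm urlzc eud tki
Hunk 4: at line 1 remove [lqt,pmsf,gdhsu] add [cklhu] -> 10 lines: wsa vatyr cklhu tqfr amty ejdd uxm urlzc eud tki
Hunk 5: at line 6 remove [urlzc] add [ypsz] -> 10 lines: wsa vatyr cklhu tqfr amty ejdd uxm ypsz eud tki
Hunk 6: at line 2 remove [tqfr,amty,ejdd] add [bnwpa,uxbvn,jbi] -> 10 lines: wsa vatyr cklhu bnwpa uxbvn jbi uxm ypsz eud tki
Final line 9: eud

Answer: eud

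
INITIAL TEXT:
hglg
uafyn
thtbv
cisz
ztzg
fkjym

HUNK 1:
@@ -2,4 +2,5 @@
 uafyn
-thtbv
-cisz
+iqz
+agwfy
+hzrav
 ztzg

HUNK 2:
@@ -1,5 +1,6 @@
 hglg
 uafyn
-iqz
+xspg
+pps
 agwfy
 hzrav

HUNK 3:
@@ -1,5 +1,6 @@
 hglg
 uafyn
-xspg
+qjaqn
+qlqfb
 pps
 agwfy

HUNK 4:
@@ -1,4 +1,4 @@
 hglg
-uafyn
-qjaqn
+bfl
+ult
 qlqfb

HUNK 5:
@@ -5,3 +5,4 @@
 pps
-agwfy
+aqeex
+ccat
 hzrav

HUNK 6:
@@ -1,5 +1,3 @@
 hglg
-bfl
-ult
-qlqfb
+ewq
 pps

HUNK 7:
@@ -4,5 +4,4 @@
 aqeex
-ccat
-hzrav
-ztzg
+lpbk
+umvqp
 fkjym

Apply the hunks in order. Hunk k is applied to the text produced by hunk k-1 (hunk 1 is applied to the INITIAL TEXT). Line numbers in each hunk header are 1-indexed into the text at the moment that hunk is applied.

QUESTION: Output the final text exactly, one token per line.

Hunk 1: at line 2 remove [thtbv,cisz] add [iqz,agwfy,hzrav] -> 7 lines: hglg uafyn iqz agwfy hzrav ztzg fkjym
Hunk 2: at line 1 remove [iqz] add [xspg,pps] -> 8 lines: hglg uafyn xspg pps agwfy hzrav ztzg fkjym
Hunk 3: at line 1 remove [xspg] add [qjaqn,qlqfb] -> 9 lines: hglg uafyn qjaqn qlqfb pps agwfy hzrav ztzg fkjym
Hunk 4: at line 1 remove [uafyn,qjaqn] add [bfl,ult] -> 9 lines: hglg bfl ult qlqfb pps agwfy hzrav ztzg fkjym
Hunk 5: at line 5 remove [agwfy] add [aqeex,ccat] -> 10 lines: hglg bfl ult qlqfb pps aqeex ccat hzrav ztzg fkjym
Hunk 6: at line 1 remove [bfl,ult,qlqfb] add [ewq] -> 8 lines: hglg ewq pps aqeex ccat hzrav ztzg fkjym
Hunk 7: at line 4 remove [ccat,hzrav,ztzg] add [lpbk,umvqp] -> 7 lines: hglg ewq pps aqeex lpbk umvqp fkjym

Answer: hglg
ewq
pps
aqeex
lpbk
umvqp
fkjym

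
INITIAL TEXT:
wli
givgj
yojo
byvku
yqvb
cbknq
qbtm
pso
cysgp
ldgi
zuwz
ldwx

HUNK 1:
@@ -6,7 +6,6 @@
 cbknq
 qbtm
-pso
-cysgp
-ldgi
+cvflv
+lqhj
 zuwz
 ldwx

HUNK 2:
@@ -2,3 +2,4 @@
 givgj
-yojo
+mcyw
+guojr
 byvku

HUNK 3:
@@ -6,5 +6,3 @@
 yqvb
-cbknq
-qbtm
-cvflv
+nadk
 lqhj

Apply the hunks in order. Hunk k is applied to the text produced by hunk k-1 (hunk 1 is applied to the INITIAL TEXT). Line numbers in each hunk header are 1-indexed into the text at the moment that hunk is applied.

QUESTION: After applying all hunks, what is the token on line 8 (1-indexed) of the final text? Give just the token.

Answer: lqhj

Derivation:
Hunk 1: at line 6 remove [pso,cysgp,ldgi] add [cvflv,lqhj] -> 11 lines: wli givgj yojo byvku yqvb cbknq qbtm cvflv lqhj zuwz ldwx
Hunk 2: at line 2 remove [yojo] add [mcyw,guojr] -> 12 lines: wli givgj mcyw guojr byvku yqvb cbknq qbtm cvflv lqhj zuwz ldwx
Hunk 3: at line 6 remove [cbknq,qbtm,cvflv] add [nadk] -> 10 lines: wli givgj mcyw guojr byvku yqvb nadk lqhj zuwz ldwx
Final line 8: lqhj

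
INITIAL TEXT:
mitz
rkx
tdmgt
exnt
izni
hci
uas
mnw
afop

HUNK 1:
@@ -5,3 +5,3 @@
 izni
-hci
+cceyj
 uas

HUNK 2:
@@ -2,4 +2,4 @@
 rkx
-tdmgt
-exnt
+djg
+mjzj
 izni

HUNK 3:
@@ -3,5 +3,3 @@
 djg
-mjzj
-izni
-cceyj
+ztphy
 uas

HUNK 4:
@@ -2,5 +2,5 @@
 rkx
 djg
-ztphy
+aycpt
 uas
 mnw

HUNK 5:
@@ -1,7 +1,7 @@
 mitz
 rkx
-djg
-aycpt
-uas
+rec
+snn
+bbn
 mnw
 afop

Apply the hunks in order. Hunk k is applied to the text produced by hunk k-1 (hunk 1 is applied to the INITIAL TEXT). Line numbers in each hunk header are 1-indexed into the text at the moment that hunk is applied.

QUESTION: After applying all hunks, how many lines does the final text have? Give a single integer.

Hunk 1: at line 5 remove [hci] add [cceyj] -> 9 lines: mitz rkx tdmgt exnt izni cceyj uas mnw afop
Hunk 2: at line 2 remove [tdmgt,exnt] add [djg,mjzj] -> 9 lines: mitz rkx djg mjzj izni cceyj uas mnw afop
Hunk 3: at line 3 remove [mjzj,izni,cceyj] add [ztphy] -> 7 lines: mitz rkx djg ztphy uas mnw afop
Hunk 4: at line 2 remove [ztphy] add [aycpt] -> 7 lines: mitz rkx djg aycpt uas mnw afop
Hunk 5: at line 1 remove [djg,aycpt,uas] add [rec,snn,bbn] -> 7 lines: mitz rkx rec snn bbn mnw afop
Final line count: 7

Answer: 7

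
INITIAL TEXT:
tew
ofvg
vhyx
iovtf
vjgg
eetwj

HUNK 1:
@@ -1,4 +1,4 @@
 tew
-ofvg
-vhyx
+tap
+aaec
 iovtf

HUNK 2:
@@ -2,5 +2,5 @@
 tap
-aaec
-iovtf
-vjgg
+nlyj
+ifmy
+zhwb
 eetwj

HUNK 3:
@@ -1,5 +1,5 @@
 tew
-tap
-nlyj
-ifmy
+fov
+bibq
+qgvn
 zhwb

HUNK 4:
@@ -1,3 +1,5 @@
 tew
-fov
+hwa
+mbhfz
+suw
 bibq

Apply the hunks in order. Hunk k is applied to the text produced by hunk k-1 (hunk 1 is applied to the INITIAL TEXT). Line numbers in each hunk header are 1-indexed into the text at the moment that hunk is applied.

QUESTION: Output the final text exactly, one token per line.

Answer: tew
hwa
mbhfz
suw
bibq
qgvn
zhwb
eetwj

Derivation:
Hunk 1: at line 1 remove [ofvg,vhyx] add [tap,aaec] -> 6 lines: tew tap aaec iovtf vjgg eetwj
Hunk 2: at line 2 remove [aaec,iovtf,vjgg] add [nlyj,ifmy,zhwb] -> 6 lines: tew tap nlyj ifmy zhwb eetwj
Hunk 3: at line 1 remove [tap,nlyj,ifmy] add [fov,bibq,qgvn] -> 6 lines: tew fov bibq qgvn zhwb eetwj
Hunk 4: at line 1 remove [fov] add [hwa,mbhfz,suw] -> 8 lines: tew hwa mbhfz suw bibq qgvn zhwb eetwj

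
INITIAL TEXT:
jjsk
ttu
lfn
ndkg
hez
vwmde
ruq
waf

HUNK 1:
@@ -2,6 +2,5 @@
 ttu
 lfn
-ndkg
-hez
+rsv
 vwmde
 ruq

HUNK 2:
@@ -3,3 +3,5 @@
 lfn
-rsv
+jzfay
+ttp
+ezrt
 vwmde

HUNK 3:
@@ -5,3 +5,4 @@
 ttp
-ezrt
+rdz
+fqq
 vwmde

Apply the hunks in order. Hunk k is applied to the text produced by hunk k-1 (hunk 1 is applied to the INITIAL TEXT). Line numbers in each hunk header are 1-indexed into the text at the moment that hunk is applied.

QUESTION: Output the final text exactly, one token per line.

Answer: jjsk
ttu
lfn
jzfay
ttp
rdz
fqq
vwmde
ruq
waf

Derivation:
Hunk 1: at line 2 remove [ndkg,hez] add [rsv] -> 7 lines: jjsk ttu lfn rsv vwmde ruq waf
Hunk 2: at line 3 remove [rsv] add [jzfay,ttp,ezrt] -> 9 lines: jjsk ttu lfn jzfay ttp ezrt vwmde ruq waf
Hunk 3: at line 5 remove [ezrt] add [rdz,fqq] -> 10 lines: jjsk ttu lfn jzfay ttp rdz fqq vwmde ruq waf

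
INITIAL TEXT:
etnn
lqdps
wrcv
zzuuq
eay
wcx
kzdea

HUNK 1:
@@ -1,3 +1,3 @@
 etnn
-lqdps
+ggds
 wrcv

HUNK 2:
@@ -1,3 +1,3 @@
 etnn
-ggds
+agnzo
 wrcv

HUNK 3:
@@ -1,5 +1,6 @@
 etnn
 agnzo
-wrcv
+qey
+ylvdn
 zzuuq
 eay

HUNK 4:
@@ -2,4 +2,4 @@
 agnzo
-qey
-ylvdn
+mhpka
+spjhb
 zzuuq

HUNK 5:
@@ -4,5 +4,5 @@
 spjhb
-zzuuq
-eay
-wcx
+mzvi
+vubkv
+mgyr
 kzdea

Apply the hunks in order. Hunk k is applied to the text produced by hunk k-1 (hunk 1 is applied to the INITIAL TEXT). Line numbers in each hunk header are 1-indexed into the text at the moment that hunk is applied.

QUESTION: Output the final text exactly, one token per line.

Hunk 1: at line 1 remove [lqdps] add [ggds] -> 7 lines: etnn ggds wrcv zzuuq eay wcx kzdea
Hunk 2: at line 1 remove [ggds] add [agnzo] -> 7 lines: etnn agnzo wrcv zzuuq eay wcx kzdea
Hunk 3: at line 1 remove [wrcv] add [qey,ylvdn] -> 8 lines: etnn agnzo qey ylvdn zzuuq eay wcx kzdea
Hunk 4: at line 2 remove [qey,ylvdn] add [mhpka,spjhb] -> 8 lines: etnn agnzo mhpka spjhb zzuuq eay wcx kzdea
Hunk 5: at line 4 remove [zzuuq,eay,wcx] add [mzvi,vubkv,mgyr] -> 8 lines: etnn agnzo mhpka spjhb mzvi vubkv mgyr kzdea

Answer: etnn
agnzo
mhpka
spjhb
mzvi
vubkv
mgyr
kzdea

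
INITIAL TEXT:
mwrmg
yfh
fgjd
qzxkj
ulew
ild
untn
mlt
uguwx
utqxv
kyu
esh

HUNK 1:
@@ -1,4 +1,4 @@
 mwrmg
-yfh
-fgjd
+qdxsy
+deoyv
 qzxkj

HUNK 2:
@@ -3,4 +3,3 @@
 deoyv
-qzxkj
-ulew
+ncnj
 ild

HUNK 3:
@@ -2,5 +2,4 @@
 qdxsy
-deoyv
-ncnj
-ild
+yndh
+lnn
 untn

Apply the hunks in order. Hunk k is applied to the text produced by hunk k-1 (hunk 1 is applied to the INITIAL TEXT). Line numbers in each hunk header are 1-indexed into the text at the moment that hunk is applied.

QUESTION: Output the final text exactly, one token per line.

Answer: mwrmg
qdxsy
yndh
lnn
untn
mlt
uguwx
utqxv
kyu
esh

Derivation:
Hunk 1: at line 1 remove [yfh,fgjd] add [qdxsy,deoyv] -> 12 lines: mwrmg qdxsy deoyv qzxkj ulew ild untn mlt uguwx utqxv kyu esh
Hunk 2: at line 3 remove [qzxkj,ulew] add [ncnj] -> 11 lines: mwrmg qdxsy deoyv ncnj ild untn mlt uguwx utqxv kyu esh
Hunk 3: at line 2 remove [deoyv,ncnj,ild] add [yndh,lnn] -> 10 lines: mwrmg qdxsy yndh lnn untn mlt uguwx utqxv kyu esh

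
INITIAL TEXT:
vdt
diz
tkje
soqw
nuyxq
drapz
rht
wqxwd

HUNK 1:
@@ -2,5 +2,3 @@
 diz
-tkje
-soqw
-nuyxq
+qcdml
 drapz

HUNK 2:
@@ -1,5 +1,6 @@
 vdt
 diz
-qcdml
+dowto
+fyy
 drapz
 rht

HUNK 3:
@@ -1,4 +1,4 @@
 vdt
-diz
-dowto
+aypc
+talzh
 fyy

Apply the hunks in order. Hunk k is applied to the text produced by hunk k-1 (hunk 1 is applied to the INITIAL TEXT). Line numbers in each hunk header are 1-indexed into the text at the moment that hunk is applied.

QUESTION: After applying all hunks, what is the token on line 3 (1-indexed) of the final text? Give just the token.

Hunk 1: at line 2 remove [tkje,soqw,nuyxq] add [qcdml] -> 6 lines: vdt diz qcdml drapz rht wqxwd
Hunk 2: at line 1 remove [qcdml] add [dowto,fyy] -> 7 lines: vdt diz dowto fyy drapz rht wqxwd
Hunk 3: at line 1 remove [diz,dowto] add [aypc,talzh] -> 7 lines: vdt aypc talzh fyy drapz rht wqxwd
Final line 3: talzh

Answer: talzh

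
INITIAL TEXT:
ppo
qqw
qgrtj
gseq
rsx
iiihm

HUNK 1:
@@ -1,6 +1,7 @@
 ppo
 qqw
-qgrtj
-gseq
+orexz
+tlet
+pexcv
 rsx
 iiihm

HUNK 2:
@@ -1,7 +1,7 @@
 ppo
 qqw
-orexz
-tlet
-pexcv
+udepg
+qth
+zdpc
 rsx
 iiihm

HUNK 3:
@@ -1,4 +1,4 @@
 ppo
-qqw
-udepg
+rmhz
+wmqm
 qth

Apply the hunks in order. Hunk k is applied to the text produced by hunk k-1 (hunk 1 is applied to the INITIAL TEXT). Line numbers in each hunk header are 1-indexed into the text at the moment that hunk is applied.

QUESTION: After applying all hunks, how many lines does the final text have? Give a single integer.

Answer: 7

Derivation:
Hunk 1: at line 1 remove [qgrtj,gseq] add [orexz,tlet,pexcv] -> 7 lines: ppo qqw orexz tlet pexcv rsx iiihm
Hunk 2: at line 1 remove [orexz,tlet,pexcv] add [udepg,qth,zdpc] -> 7 lines: ppo qqw udepg qth zdpc rsx iiihm
Hunk 3: at line 1 remove [qqw,udepg] add [rmhz,wmqm] -> 7 lines: ppo rmhz wmqm qth zdpc rsx iiihm
Final line count: 7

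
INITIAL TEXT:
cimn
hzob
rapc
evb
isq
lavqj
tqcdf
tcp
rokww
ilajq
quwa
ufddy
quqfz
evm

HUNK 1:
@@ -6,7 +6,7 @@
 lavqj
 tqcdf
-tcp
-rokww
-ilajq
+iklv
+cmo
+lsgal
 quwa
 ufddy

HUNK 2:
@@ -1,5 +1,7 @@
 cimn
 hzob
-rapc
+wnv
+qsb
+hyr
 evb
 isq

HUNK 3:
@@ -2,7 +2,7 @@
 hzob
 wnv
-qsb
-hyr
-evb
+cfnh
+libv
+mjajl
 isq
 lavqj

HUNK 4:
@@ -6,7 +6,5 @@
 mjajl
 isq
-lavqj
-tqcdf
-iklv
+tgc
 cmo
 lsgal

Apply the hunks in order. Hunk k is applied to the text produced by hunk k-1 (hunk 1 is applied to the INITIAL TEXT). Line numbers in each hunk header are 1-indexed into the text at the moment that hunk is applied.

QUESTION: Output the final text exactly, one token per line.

Hunk 1: at line 6 remove [tcp,rokww,ilajq] add [iklv,cmo,lsgal] -> 14 lines: cimn hzob rapc evb isq lavqj tqcdf iklv cmo lsgal quwa ufddy quqfz evm
Hunk 2: at line 1 remove [rapc] add [wnv,qsb,hyr] -> 16 lines: cimn hzob wnv qsb hyr evb isq lavqj tqcdf iklv cmo lsgal quwa ufddy quqfz evm
Hunk 3: at line 2 remove [qsb,hyr,evb] add [cfnh,libv,mjajl] -> 16 lines: cimn hzob wnv cfnh libv mjajl isq lavqj tqcdf iklv cmo lsgal quwa ufddy quqfz evm
Hunk 4: at line 6 remove [lavqj,tqcdf,iklv] add [tgc] -> 14 lines: cimn hzob wnv cfnh libv mjajl isq tgc cmo lsgal quwa ufddy quqfz evm

Answer: cimn
hzob
wnv
cfnh
libv
mjajl
isq
tgc
cmo
lsgal
quwa
ufddy
quqfz
evm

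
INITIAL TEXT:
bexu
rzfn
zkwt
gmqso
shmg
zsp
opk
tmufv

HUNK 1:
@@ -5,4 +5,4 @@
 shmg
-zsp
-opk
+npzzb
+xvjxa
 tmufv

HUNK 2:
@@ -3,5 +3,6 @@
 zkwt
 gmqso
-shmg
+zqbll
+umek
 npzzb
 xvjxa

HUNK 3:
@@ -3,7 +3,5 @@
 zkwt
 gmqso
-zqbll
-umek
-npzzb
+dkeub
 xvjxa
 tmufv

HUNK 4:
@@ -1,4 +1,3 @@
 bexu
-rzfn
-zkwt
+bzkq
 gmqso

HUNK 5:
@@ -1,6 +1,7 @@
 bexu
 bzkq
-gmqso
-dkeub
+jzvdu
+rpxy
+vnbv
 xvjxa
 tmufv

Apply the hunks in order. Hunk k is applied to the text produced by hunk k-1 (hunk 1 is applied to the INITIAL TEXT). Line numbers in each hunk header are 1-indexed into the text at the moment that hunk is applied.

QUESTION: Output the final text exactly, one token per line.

Hunk 1: at line 5 remove [zsp,opk] add [npzzb,xvjxa] -> 8 lines: bexu rzfn zkwt gmqso shmg npzzb xvjxa tmufv
Hunk 2: at line 3 remove [shmg] add [zqbll,umek] -> 9 lines: bexu rzfn zkwt gmqso zqbll umek npzzb xvjxa tmufv
Hunk 3: at line 3 remove [zqbll,umek,npzzb] add [dkeub] -> 7 lines: bexu rzfn zkwt gmqso dkeub xvjxa tmufv
Hunk 4: at line 1 remove [rzfn,zkwt] add [bzkq] -> 6 lines: bexu bzkq gmqso dkeub xvjxa tmufv
Hunk 5: at line 1 remove [gmqso,dkeub] add [jzvdu,rpxy,vnbv] -> 7 lines: bexu bzkq jzvdu rpxy vnbv xvjxa tmufv

Answer: bexu
bzkq
jzvdu
rpxy
vnbv
xvjxa
tmufv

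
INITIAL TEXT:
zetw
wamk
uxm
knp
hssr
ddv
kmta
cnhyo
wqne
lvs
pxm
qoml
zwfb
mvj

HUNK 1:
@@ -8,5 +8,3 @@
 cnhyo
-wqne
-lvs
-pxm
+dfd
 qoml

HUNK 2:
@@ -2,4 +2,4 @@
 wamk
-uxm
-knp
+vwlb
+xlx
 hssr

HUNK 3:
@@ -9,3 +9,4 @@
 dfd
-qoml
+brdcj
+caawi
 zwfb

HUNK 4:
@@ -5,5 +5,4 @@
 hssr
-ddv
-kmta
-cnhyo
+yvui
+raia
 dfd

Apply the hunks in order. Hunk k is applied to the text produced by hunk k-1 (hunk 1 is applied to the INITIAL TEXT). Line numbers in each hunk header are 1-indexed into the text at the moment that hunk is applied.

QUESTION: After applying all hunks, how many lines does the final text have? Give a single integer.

Answer: 12

Derivation:
Hunk 1: at line 8 remove [wqne,lvs,pxm] add [dfd] -> 12 lines: zetw wamk uxm knp hssr ddv kmta cnhyo dfd qoml zwfb mvj
Hunk 2: at line 2 remove [uxm,knp] add [vwlb,xlx] -> 12 lines: zetw wamk vwlb xlx hssr ddv kmta cnhyo dfd qoml zwfb mvj
Hunk 3: at line 9 remove [qoml] add [brdcj,caawi] -> 13 lines: zetw wamk vwlb xlx hssr ddv kmta cnhyo dfd brdcj caawi zwfb mvj
Hunk 4: at line 5 remove [ddv,kmta,cnhyo] add [yvui,raia] -> 12 lines: zetw wamk vwlb xlx hssr yvui raia dfd brdcj caawi zwfb mvj
Final line count: 12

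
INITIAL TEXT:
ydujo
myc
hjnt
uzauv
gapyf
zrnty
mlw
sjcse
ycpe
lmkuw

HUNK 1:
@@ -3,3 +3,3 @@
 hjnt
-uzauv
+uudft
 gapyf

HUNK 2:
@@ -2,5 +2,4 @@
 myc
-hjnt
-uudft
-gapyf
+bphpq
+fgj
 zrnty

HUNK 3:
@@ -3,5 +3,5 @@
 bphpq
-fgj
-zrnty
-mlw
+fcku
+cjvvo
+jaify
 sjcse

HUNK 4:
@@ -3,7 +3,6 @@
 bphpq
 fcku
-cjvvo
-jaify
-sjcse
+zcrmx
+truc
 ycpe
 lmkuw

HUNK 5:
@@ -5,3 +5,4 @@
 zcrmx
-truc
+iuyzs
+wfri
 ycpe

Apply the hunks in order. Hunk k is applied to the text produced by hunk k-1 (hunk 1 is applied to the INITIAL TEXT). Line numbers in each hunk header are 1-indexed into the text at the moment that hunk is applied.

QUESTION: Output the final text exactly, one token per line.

Hunk 1: at line 3 remove [uzauv] add [uudft] -> 10 lines: ydujo myc hjnt uudft gapyf zrnty mlw sjcse ycpe lmkuw
Hunk 2: at line 2 remove [hjnt,uudft,gapyf] add [bphpq,fgj] -> 9 lines: ydujo myc bphpq fgj zrnty mlw sjcse ycpe lmkuw
Hunk 3: at line 3 remove [fgj,zrnty,mlw] add [fcku,cjvvo,jaify] -> 9 lines: ydujo myc bphpq fcku cjvvo jaify sjcse ycpe lmkuw
Hunk 4: at line 3 remove [cjvvo,jaify,sjcse] add [zcrmx,truc] -> 8 lines: ydujo myc bphpq fcku zcrmx truc ycpe lmkuw
Hunk 5: at line 5 remove [truc] add [iuyzs,wfri] -> 9 lines: ydujo myc bphpq fcku zcrmx iuyzs wfri ycpe lmkuw

Answer: ydujo
myc
bphpq
fcku
zcrmx
iuyzs
wfri
ycpe
lmkuw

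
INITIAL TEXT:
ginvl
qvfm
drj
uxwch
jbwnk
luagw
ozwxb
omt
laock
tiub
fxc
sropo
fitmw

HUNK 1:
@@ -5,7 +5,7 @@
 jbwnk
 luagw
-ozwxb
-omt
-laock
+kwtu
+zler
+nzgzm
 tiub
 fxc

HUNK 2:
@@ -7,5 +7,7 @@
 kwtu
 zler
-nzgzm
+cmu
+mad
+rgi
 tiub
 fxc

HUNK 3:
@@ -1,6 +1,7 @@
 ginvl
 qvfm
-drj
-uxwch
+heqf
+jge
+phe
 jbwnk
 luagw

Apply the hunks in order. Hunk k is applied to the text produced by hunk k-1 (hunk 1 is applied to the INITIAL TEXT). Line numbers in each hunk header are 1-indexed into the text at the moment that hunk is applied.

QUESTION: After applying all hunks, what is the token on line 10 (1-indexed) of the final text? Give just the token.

Hunk 1: at line 5 remove [ozwxb,omt,laock] add [kwtu,zler,nzgzm] -> 13 lines: ginvl qvfm drj uxwch jbwnk luagw kwtu zler nzgzm tiub fxc sropo fitmw
Hunk 2: at line 7 remove [nzgzm] add [cmu,mad,rgi] -> 15 lines: ginvl qvfm drj uxwch jbwnk luagw kwtu zler cmu mad rgi tiub fxc sropo fitmw
Hunk 3: at line 1 remove [drj,uxwch] add [heqf,jge,phe] -> 16 lines: ginvl qvfm heqf jge phe jbwnk luagw kwtu zler cmu mad rgi tiub fxc sropo fitmw
Final line 10: cmu

Answer: cmu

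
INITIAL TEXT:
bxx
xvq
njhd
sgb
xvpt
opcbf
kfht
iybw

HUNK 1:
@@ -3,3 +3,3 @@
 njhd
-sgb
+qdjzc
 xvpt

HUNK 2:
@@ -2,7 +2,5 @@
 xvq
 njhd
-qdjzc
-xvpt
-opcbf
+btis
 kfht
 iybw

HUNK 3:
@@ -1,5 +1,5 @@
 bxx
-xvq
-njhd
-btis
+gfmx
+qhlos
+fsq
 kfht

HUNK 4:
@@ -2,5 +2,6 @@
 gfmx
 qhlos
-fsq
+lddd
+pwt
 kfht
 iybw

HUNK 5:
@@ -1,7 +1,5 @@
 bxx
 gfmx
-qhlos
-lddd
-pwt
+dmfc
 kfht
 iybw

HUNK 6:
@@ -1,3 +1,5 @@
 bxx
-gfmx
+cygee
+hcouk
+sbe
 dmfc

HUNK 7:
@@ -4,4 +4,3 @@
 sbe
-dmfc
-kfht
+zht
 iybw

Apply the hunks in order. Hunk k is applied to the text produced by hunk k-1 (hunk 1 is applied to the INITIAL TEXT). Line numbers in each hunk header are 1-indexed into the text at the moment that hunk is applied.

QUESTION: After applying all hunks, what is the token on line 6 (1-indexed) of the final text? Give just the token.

Answer: iybw

Derivation:
Hunk 1: at line 3 remove [sgb] add [qdjzc] -> 8 lines: bxx xvq njhd qdjzc xvpt opcbf kfht iybw
Hunk 2: at line 2 remove [qdjzc,xvpt,opcbf] add [btis] -> 6 lines: bxx xvq njhd btis kfht iybw
Hunk 3: at line 1 remove [xvq,njhd,btis] add [gfmx,qhlos,fsq] -> 6 lines: bxx gfmx qhlos fsq kfht iybw
Hunk 4: at line 2 remove [fsq] add [lddd,pwt] -> 7 lines: bxx gfmx qhlos lddd pwt kfht iybw
Hunk 5: at line 1 remove [qhlos,lddd,pwt] add [dmfc] -> 5 lines: bxx gfmx dmfc kfht iybw
Hunk 6: at line 1 remove [gfmx] add [cygee,hcouk,sbe] -> 7 lines: bxx cygee hcouk sbe dmfc kfht iybw
Hunk 7: at line 4 remove [dmfc,kfht] add [zht] -> 6 lines: bxx cygee hcouk sbe zht iybw
Final line 6: iybw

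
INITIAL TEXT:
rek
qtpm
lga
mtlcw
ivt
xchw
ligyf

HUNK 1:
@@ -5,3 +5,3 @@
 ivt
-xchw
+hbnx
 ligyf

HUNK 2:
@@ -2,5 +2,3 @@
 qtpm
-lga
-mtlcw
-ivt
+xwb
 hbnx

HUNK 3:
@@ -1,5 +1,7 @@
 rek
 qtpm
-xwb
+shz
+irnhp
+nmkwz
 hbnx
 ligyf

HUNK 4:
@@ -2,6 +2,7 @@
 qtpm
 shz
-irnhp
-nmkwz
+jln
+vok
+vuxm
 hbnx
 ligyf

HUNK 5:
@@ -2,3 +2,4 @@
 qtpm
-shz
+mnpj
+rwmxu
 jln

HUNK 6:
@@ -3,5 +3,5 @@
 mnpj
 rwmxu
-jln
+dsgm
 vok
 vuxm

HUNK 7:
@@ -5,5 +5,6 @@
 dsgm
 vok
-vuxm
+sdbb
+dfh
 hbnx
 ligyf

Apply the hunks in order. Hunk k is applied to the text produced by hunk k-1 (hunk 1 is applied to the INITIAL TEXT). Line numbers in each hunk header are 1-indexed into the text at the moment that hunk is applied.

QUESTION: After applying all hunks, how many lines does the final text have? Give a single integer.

Answer: 10

Derivation:
Hunk 1: at line 5 remove [xchw] add [hbnx] -> 7 lines: rek qtpm lga mtlcw ivt hbnx ligyf
Hunk 2: at line 2 remove [lga,mtlcw,ivt] add [xwb] -> 5 lines: rek qtpm xwb hbnx ligyf
Hunk 3: at line 1 remove [xwb] add [shz,irnhp,nmkwz] -> 7 lines: rek qtpm shz irnhp nmkwz hbnx ligyf
Hunk 4: at line 2 remove [irnhp,nmkwz] add [jln,vok,vuxm] -> 8 lines: rek qtpm shz jln vok vuxm hbnx ligyf
Hunk 5: at line 2 remove [shz] add [mnpj,rwmxu] -> 9 lines: rek qtpm mnpj rwmxu jln vok vuxm hbnx ligyf
Hunk 6: at line 3 remove [jln] add [dsgm] -> 9 lines: rek qtpm mnpj rwmxu dsgm vok vuxm hbnx ligyf
Hunk 7: at line 5 remove [vuxm] add [sdbb,dfh] -> 10 lines: rek qtpm mnpj rwmxu dsgm vok sdbb dfh hbnx ligyf
Final line count: 10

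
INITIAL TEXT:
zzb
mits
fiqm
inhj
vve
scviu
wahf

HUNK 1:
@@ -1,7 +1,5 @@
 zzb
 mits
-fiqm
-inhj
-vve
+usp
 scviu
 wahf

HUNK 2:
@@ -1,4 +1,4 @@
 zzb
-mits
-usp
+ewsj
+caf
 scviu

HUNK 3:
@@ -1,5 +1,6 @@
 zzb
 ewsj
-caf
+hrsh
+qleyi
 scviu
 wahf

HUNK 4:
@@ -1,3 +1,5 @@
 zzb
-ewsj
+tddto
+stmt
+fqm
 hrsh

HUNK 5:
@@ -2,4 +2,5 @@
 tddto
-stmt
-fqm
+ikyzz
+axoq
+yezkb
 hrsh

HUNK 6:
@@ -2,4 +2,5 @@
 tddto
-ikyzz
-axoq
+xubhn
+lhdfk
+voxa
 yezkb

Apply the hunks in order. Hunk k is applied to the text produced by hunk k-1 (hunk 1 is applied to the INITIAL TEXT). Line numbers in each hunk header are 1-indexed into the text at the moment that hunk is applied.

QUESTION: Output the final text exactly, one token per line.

Answer: zzb
tddto
xubhn
lhdfk
voxa
yezkb
hrsh
qleyi
scviu
wahf

Derivation:
Hunk 1: at line 1 remove [fiqm,inhj,vve] add [usp] -> 5 lines: zzb mits usp scviu wahf
Hunk 2: at line 1 remove [mits,usp] add [ewsj,caf] -> 5 lines: zzb ewsj caf scviu wahf
Hunk 3: at line 1 remove [caf] add [hrsh,qleyi] -> 6 lines: zzb ewsj hrsh qleyi scviu wahf
Hunk 4: at line 1 remove [ewsj] add [tddto,stmt,fqm] -> 8 lines: zzb tddto stmt fqm hrsh qleyi scviu wahf
Hunk 5: at line 2 remove [stmt,fqm] add [ikyzz,axoq,yezkb] -> 9 lines: zzb tddto ikyzz axoq yezkb hrsh qleyi scviu wahf
Hunk 6: at line 2 remove [ikyzz,axoq] add [xubhn,lhdfk,voxa] -> 10 lines: zzb tddto xubhn lhdfk voxa yezkb hrsh qleyi scviu wahf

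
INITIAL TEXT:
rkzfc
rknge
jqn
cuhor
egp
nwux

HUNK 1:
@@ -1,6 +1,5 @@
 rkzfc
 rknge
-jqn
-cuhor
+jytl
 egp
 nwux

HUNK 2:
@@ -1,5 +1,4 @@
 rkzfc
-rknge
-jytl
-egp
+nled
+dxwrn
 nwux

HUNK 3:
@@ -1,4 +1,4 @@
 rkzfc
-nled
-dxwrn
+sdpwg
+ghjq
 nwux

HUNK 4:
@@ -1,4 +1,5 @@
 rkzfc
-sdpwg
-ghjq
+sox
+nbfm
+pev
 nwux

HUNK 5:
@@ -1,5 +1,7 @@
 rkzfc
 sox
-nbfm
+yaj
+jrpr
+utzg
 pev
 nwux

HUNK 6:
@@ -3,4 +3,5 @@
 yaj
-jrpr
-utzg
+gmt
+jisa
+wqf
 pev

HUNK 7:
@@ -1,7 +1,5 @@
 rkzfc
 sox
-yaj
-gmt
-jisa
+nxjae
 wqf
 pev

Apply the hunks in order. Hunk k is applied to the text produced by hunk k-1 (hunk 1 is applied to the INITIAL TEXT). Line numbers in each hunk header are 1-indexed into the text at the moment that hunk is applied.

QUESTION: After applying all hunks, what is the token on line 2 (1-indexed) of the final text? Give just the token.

Answer: sox

Derivation:
Hunk 1: at line 1 remove [jqn,cuhor] add [jytl] -> 5 lines: rkzfc rknge jytl egp nwux
Hunk 2: at line 1 remove [rknge,jytl,egp] add [nled,dxwrn] -> 4 lines: rkzfc nled dxwrn nwux
Hunk 3: at line 1 remove [nled,dxwrn] add [sdpwg,ghjq] -> 4 lines: rkzfc sdpwg ghjq nwux
Hunk 4: at line 1 remove [sdpwg,ghjq] add [sox,nbfm,pev] -> 5 lines: rkzfc sox nbfm pev nwux
Hunk 5: at line 1 remove [nbfm] add [yaj,jrpr,utzg] -> 7 lines: rkzfc sox yaj jrpr utzg pev nwux
Hunk 6: at line 3 remove [jrpr,utzg] add [gmt,jisa,wqf] -> 8 lines: rkzfc sox yaj gmt jisa wqf pev nwux
Hunk 7: at line 1 remove [yaj,gmt,jisa] add [nxjae] -> 6 lines: rkzfc sox nxjae wqf pev nwux
Final line 2: sox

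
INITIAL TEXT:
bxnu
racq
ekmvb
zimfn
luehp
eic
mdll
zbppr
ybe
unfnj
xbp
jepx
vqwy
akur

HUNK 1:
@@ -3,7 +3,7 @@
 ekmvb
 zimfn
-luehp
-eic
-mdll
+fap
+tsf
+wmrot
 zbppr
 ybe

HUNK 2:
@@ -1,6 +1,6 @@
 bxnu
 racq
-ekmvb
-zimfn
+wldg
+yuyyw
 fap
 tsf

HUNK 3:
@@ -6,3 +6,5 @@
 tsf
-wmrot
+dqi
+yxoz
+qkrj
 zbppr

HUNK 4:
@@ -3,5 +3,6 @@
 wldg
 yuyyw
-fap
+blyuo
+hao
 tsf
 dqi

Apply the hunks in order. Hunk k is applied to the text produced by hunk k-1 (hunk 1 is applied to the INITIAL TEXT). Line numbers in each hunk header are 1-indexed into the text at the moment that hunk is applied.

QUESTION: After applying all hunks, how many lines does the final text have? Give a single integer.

Answer: 17

Derivation:
Hunk 1: at line 3 remove [luehp,eic,mdll] add [fap,tsf,wmrot] -> 14 lines: bxnu racq ekmvb zimfn fap tsf wmrot zbppr ybe unfnj xbp jepx vqwy akur
Hunk 2: at line 1 remove [ekmvb,zimfn] add [wldg,yuyyw] -> 14 lines: bxnu racq wldg yuyyw fap tsf wmrot zbppr ybe unfnj xbp jepx vqwy akur
Hunk 3: at line 6 remove [wmrot] add [dqi,yxoz,qkrj] -> 16 lines: bxnu racq wldg yuyyw fap tsf dqi yxoz qkrj zbppr ybe unfnj xbp jepx vqwy akur
Hunk 4: at line 3 remove [fap] add [blyuo,hao] -> 17 lines: bxnu racq wldg yuyyw blyuo hao tsf dqi yxoz qkrj zbppr ybe unfnj xbp jepx vqwy akur
Final line count: 17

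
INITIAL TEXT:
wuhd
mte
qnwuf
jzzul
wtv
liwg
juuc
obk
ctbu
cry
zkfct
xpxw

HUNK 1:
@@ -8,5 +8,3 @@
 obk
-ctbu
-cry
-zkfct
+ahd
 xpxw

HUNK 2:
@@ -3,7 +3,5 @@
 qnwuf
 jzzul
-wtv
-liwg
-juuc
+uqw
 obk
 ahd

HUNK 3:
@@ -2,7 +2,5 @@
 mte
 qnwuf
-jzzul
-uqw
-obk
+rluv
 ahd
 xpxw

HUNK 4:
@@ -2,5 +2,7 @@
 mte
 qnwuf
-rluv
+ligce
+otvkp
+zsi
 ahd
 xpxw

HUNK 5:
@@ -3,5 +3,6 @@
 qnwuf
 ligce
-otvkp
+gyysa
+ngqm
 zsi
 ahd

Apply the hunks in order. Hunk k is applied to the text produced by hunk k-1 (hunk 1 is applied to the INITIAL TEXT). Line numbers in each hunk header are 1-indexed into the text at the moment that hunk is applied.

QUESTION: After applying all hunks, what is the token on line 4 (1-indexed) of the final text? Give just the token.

Hunk 1: at line 8 remove [ctbu,cry,zkfct] add [ahd] -> 10 lines: wuhd mte qnwuf jzzul wtv liwg juuc obk ahd xpxw
Hunk 2: at line 3 remove [wtv,liwg,juuc] add [uqw] -> 8 lines: wuhd mte qnwuf jzzul uqw obk ahd xpxw
Hunk 3: at line 2 remove [jzzul,uqw,obk] add [rluv] -> 6 lines: wuhd mte qnwuf rluv ahd xpxw
Hunk 4: at line 2 remove [rluv] add [ligce,otvkp,zsi] -> 8 lines: wuhd mte qnwuf ligce otvkp zsi ahd xpxw
Hunk 5: at line 3 remove [otvkp] add [gyysa,ngqm] -> 9 lines: wuhd mte qnwuf ligce gyysa ngqm zsi ahd xpxw
Final line 4: ligce

Answer: ligce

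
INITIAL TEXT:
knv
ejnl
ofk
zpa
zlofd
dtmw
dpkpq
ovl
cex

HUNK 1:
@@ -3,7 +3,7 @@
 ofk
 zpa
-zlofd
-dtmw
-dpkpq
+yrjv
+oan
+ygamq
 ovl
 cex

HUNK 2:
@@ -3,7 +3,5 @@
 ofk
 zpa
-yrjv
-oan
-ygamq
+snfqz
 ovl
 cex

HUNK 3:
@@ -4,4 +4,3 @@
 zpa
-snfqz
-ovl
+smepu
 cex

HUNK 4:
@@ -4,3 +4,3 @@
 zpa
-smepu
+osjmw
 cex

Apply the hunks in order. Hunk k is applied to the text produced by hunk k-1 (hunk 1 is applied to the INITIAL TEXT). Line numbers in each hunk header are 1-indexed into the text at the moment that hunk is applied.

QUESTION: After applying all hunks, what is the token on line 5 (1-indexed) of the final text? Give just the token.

Hunk 1: at line 3 remove [zlofd,dtmw,dpkpq] add [yrjv,oan,ygamq] -> 9 lines: knv ejnl ofk zpa yrjv oan ygamq ovl cex
Hunk 2: at line 3 remove [yrjv,oan,ygamq] add [snfqz] -> 7 lines: knv ejnl ofk zpa snfqz ovl cex
Hunk 3: at line 4 remove [snfqz,ovl] add [smepu] -> 6 lines: knv ejnl ofk zpa smepu cex
Hunk 4: at line 4 remove [smepu] add [osjmw] -> 6 lines: knv ejnl ofk zpa osjmw cex
Final line 5: osjmw

Answer: osjmw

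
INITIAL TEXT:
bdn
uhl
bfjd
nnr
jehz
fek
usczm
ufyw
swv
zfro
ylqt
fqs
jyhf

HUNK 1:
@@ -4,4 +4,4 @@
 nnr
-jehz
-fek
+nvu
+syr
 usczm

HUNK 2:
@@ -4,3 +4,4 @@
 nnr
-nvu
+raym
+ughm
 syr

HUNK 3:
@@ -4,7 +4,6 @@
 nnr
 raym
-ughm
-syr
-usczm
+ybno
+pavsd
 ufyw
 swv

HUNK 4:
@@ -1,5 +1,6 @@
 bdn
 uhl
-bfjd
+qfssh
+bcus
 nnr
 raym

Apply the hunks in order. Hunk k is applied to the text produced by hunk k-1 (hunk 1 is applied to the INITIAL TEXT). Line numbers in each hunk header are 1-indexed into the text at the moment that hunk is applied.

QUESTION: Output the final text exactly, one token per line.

Answer: bdn
uhl
qfssh
bcus
nnr
raym
ybno
pavsd
ufyw
swv
zfro
ylqt
fqs
jyhf

Derivation:
Hunk 1: at line 4 remove [jehz,fek] add [nvu,syr] -> 13 lines: bdn uhl bfjd nnr nvu syr usczm ufyw swv zfro ylqt fqs jyhf
Hunk 2: at line 4 remove [nvu] add [raym,ughm] -> 14 lines: bdn uhl bfjd nnr raym ughm syr usczm ufyw swv zfro ylqt fqs jyhf
Hunk 3: at line 4 remove [ughm,syr,usczm] add [ybno,pavsd] -> 13 lines: bdn uhl bfjd nnr raym ybno pavsd ufyw swv zfro ylqt fqs jyhf
Hunk 4: at line 1 remove [bfjd] add [qfssh,bcus] -> 14 lines: bdn uhl qfssh bcus nnr raym ybno pavsd ufyw swv zfro ylqt fqs jyhf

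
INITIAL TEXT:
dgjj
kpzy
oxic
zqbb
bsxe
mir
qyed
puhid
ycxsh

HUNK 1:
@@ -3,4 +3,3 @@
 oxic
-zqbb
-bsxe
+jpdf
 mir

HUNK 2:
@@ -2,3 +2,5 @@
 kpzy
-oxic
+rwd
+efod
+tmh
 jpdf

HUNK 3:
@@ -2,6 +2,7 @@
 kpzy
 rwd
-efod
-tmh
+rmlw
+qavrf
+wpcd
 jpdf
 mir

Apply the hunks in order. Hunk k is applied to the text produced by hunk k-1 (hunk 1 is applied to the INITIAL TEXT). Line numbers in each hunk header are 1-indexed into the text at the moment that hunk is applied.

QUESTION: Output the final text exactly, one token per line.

Answer: dgjj
kpzy
rwd
rmlw
qavrf
wpcd
jpdf
mir
qyed
puhid
ycxsh

Derivation:
Hunk 1: at line 3 remove [zqbb,bsxe] add [jpdf] -> 8 lines: dgjj kpzy oxic jpdf mir qyed puhid ycxsh
Hunk 2: at line 2 remove [oxic] add [rwd,efod,tmh] -> 10 lines: dgjj kpzy rwd efod tmh jpdf mir qyed puhid ycxsh
Hunk 3: at line 2 remove [efod,tmh] add [rmlw,qavrf,wpcd] -> 11 lines: dgjj kpzy rwd rmlw qavrf wpcd jpdf mir qyed puhid ycxsh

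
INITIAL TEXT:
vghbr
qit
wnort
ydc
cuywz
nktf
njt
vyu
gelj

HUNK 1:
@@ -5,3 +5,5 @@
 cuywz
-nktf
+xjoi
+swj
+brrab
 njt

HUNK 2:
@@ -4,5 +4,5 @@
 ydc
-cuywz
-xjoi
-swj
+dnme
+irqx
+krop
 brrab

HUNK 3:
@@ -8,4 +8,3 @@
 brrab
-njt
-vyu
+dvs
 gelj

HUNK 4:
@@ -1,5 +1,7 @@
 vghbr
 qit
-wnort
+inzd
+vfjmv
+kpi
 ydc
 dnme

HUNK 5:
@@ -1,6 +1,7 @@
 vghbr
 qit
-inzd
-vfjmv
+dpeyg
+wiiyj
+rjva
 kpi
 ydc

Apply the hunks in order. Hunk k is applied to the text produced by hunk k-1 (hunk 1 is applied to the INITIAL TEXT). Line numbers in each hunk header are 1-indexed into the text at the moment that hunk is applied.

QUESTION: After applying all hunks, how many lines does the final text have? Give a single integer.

Hunk 1: at line 5 remove [nktf] add [xjoi,swj,brrab] -> 11 lines: vghbr qit wnort ydc cuywz xjoi swj brrab njt vyu gelj
Hunk 2: at line 4 remove [cuywz,xjoi,swj] add [dnme,irqx,krop] -> 11 lines: vghbr qit wnort ydc dnme irqx krop brrab njt vyu gelj
Hunk 3: at line 8 remove [njt,vyu] add [dvs] -> 10 lines: vghbr qit wnort ydc dnme irqx krop brrab dvs gelj
Hunk 4: at line 1 remove [wnort] add [inzd,vfjmv,kpi] -> 12 lines: vghbr qit inzd vfjmv kpi ydc dnme irqx krop brrab dvs gelj
Hunk 5: at line 1 remove [inzd,vfjmv] add [dpeyg,wiiyj,rjva] -> 13 lines: vghbr qit dpeyg wiiyj rjva kpi ydc dnme irqx krop brrab dvs gelj
Final line count: 13

Answer: 13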